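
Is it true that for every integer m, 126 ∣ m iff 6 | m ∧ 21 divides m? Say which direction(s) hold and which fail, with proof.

(←) This fails: take m = 42. Both 6 ∣ 42 and 21 ∣ 42, yet 42 is not a multiple of 126 (since 42 = 0·126 + 42), so 126 ∤ 42.

(→) If 126 ∣ m, write m = 126q. Since 126 = 21·6, m = 6·(21q), so 6 ∣ m; and since 126 = 6·21, m = 21·(6q), so 21 ∣ m.

(⇒) holds; (⇐) fails.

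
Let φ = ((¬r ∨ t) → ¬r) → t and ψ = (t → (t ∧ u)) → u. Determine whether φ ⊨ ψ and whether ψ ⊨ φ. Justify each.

Not equivalent: only (⇒) holds.

(⇐) This fails. Under u = T, t = F, r = F, the left side is false but the right side is true.

(⇒) Assume the antecedent. If u is true, (t → (t ∧ u)) → u reduces to true regardless of the other variables. If u is false, the antecedent forces (u = F, t = T, r = F) or (u = F, t = T, r = T), and (t → (t ∧ u)) → u holds there. Either way (t → (t ∧ u)) → u holds.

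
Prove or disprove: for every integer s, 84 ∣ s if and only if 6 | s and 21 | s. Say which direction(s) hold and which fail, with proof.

(⇒) holds; (⇐) fails.

[⇒] If 84 ∣ s, write s = 84q. Since 84 = 14·6, s = 6·(14q), so 6 ∣ s; and since 84 = 4·21, s = 21·(4q), so 21 ∣ s.

[⇐] This fails: take s = 42. Both 6 ∣ 42 and 21 ∣ 42, yet 42 is not a multiple of 84 (since 42 = 0·84 + 42), so 84 ∤ 42.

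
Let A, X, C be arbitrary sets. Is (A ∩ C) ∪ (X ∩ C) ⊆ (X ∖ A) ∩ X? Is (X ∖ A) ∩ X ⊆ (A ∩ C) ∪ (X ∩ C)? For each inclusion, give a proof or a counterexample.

Forward inclusion. This inclusion fails. Take A = {1}, X = ∅, C = {1}; then 1 ∈ (A ∩ C) ∪ (X ∩ C) but 1 ∉ (X ∖ A) ∩ X.

Reverse inclusion. This inclusion fails. Take A = ∅, X = {1}, C = ∅; then 1 ∈ (X ∖ A) ∩ X but 1 ∉ (A ∩ C) ∪ (X ∩ C).

Both inclusions fail.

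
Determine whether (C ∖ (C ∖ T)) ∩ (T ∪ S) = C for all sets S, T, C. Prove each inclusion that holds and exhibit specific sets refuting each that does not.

(⊆) Let x ∈ (C ∖ (C ∖ T)) ∩ (T ∪ S). Then either x ∈ T ∩ C and x ∉ S; or x ∈ S ∩ T ∩ C. In each case x ∈ C, so (C ∖ (C ∖ T)) ∩ (T ∪ S) ⊆ C.

(⊇) This inclusion fails. Take S = ∅, T = ∅, C = {1}; then 1 ∈ C but 1 ∉ (C ∖ (C ∖ T)) ∩ (T ∪ S).

(⊆) holds; (⊇) fails.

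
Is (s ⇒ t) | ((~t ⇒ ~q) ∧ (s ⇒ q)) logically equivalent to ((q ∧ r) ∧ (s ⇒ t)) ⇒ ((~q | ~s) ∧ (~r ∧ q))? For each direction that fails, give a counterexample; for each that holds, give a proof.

[⇒] This fails. Under r = T, s = F, t = F, q = T, the left side is true but the right side is false.

[⇐] This fails. Under r = F, s = T, t = F, q = F, the left side is false but the right side is true.

(⇒) fails and (⇐) fails.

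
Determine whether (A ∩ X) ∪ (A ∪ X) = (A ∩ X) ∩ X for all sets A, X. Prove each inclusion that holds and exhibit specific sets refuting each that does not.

(⊆) This inclusion fails. Take A = {1}, X = ∅; then 1 ∈ (A ∩ X) ∪ (A ∪ X) but 1 ∉ (A ∩ X) ∩ X.

(⊇) Let x ∈ (A ∩ X) ∩ X. Then x ∈ A ∩ X, from which x ∈ (A ∩ X) ∪ (A ∪ X).

(⊆) fails; (⊇) holds.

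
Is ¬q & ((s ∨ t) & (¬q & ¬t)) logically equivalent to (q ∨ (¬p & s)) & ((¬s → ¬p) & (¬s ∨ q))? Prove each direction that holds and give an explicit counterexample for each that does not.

(⇒) This fails. Under t = F, p = F, s = T, q = F, the left side is true but the right side is false.

(⇐) This fails. Under t = F, p = F, s = F, q = T, the left side is false but the right side is true.

Both directions fail.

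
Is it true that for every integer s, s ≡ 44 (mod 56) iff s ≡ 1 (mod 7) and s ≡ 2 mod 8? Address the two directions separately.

(⇒) fails and (⇐) fails.

Forward direction. This fails: s = 44 gives 44 ≡ 44 (mod 56) but 44 ≡ 2 (mod 7), so the conjunction on the right does not hold.

Converse. This fails: s = 50 satisfies both congruences on the right (50 ≡ 1 mod 7 and 50 ≡ 2 mod 8) yet 50 ≡ 50 (mod 56), not 44.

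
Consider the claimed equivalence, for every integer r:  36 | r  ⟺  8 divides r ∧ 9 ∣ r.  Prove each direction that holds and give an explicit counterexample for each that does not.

(⇒) This fails: take r = 36. Certainly 36 ∣ 36, but 8 ∤ 36.

(⇐) Suppose 8 ∣ r and 9 ∣ r. Any common multiple of 8 and 9 is a multiple of their lcm; here gcd(8, 9) = 1, so lcm(8, 9) = 8·9 = 72, so 72 ∣ r. Since 36 ∣ 72, it follows that 36 ∣ r.

(⇒) fails; (⇐) holds.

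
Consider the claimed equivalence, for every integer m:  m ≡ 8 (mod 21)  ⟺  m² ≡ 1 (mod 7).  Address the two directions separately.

Not equivalent: only (⇒) holds.

(⇐) This fails: take m = 1. Then 1² = 1 ≡ 1 (mod 7), yet 1 ≡ 1 (mod 21), not 8.

(⇒) Suppose m ≡ 8 (mod 21). Then m² ≡ 8² = 64 (mod 21), and since 7 ∣ 21, also m² ≡ 1 (mod 7).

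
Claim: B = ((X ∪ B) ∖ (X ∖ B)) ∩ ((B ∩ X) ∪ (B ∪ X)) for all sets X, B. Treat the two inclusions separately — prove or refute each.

(⊆) Let x ∈ B. Then either x ∈ B and x ∉ X; or x ∈ X ∩ B. In each case x ∈ ((X ∪ B) ∖ (X ∖ B)) ∩ ((B ∩ X) ∪ (B ∪ X)), so B ⊆ ((X ∪ B) ∖ (X ∖ B)) ∩ ((B ∩ X) ∪ (B ∪ X)).

(⊇) Let x ∈ ((X ∪ B) ∖ (X ∖ B)) ∩ ((B ∩ X) ∪ (B ∪ X)). Then either x ∈ B and x ∉ X; or x ∈ X ∩ B. In each case x ∈ B, so ((X ∪ B) ∖ (X ∖ B)) ∩ ((B ∩ X) ∪ (B ∪ X)) ⊆ B.

The two sets are equal.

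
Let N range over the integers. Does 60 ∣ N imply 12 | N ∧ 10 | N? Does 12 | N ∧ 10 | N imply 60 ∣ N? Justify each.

Both implications hold.

Forward direction. If 60 ∣ N, write N = 60q. Since 60 = 5·12, N = 12·(5q), so 12 ∣ N; and since 60 = 6·10, N = 10·(6q), so 10 ∣ N.

Converse. Suppose 12 ∣ N and 10 ∣ N. Any common multiple of 12 and 10 is a multiple of their lcm; here lcm(12, 10) = 12·10/gcd(12, 10) = 120/2 = 60, so 60 ∣ N.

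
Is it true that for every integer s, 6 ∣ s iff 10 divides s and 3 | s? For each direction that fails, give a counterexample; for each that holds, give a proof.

Not equivalent: only (⇐) holds.

Forward direction. This fails: take s = 6. Certainly 6 ∣ 6, but 10 ∤ 6.

Converse. Suppose 10 ∣ s and 3 ∣ s. Any common multiple of 10 and 3 is a multiple of their lcm; here gcd(10, 3) = 1, so lcm(10, 3) = 10·3 = 30, so 30 ∣ s. Since 6 ∣ 30, it follows that 6 ∣ s.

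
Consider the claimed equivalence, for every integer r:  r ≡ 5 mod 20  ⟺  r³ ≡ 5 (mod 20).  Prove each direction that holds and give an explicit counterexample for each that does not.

(⇒) Suppose r ≡ 5 mod 20. Write r = 20j + 5. Then (20j + 5)³ = 8000j³ + 6000j² + 1500j + 125 = 20(400j³ + 300j² + 75j + 6) + 5, so r³ ≡ 5 (mod 20).

(⇐) Conversely, suppose r³ ≡ 5 (mod 20). The only residue r in {0, …, 19} with r³ ≡ 5 (mod 20) is r = 5, so r ≡ 5 (mod 20).

Both implications hold.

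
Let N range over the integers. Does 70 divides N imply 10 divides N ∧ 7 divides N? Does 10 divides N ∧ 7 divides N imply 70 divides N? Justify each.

The biconditional holds.

(→) If 70 ∣ N, write N = 70q. Since 70 = 7·10, N = 10·(7q), so 10 ∣ N; and since 70 = 10·7, N = 7·(10q), so 7 ∣ N.

(←) Suppose 10 ∣ N and 7 ∣ N. Any common multiple of 10 and 7 is a multiple of their lcm; here gcd(10, 7) = 1, so lcm(10, 7) = 10·7 = 70, so 70 ∣ N.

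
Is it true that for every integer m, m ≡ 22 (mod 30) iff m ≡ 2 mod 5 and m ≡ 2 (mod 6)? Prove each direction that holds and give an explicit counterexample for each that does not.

Both directions fail.

(⟹) This fails: m = 22 gives 22 ≡ 22 (mod 30) but 22 ≡ 4 (mod 6), so the conjunction on the right does not hold.

(⟸) This fails: m = 2 satisfies both congruences on the right (2 ≡ 2 mod 5 and 2 ≡ 2 mod 6) yet 2 ≡ 2 (mod 30), not 22.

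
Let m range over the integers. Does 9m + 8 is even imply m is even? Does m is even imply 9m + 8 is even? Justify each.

[⇒] Suppose 9m + 8 is even. Since 9 is odd, 9m and m have the same parity, so 9m + 8 ≡ m + 8 (mod 2). As 8 is even, 9m + 8 is even exactly when m is even. Thus m is even.

[⇐] Conversely, suppose m is even; write m = 2j. Then 9m + 8 = 9·(2j) + 8 = 2·9j + 8, which is even.

Both directions hold.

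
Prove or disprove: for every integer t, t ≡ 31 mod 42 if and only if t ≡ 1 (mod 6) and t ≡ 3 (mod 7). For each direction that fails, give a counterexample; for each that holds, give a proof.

Converse. If t ≡ 1 (mod 6) and t ≡ 3 (mod 7), then by the Chinese remainder theorem t ≡ 31 (mod 42). This is exactly t ≡ 31 (mod 42).

Forward direction. Suppose t ≡ 31 (mod 42); write t = 42j + 31. Since 6 ∣ 42, reducing mod 6 gives t ≡ 31 ≡ 1 (mod 6); since 7 ∣ 42, reducing mod 7 gives t ≡ 31 ≡ 3 (mod 7).

Both directions hold.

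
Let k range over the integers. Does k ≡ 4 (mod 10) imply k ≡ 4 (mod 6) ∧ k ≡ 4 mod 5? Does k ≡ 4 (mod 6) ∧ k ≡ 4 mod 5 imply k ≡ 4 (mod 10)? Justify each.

(⇒) fails; (⇐) holds.

Forward direction. This fails: k = 24 gives 24 ≡ 4 (mod 10) but 24 ≡ 0 (mod 6), so the conjunction on the right does not hold.

Converse. If k ≡ 4 (mod 6) and k ≡ 4 (mod 5), then by the Chinese remainder theorem k ≡ 4 (mod 30). Since 4 ≡ 4 (mod 10) and 10 ∣ 30, we get k ≡ 4 (mod 10).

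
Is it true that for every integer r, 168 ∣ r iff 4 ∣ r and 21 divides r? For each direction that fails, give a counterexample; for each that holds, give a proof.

(→) If 168 ∣ r, write r = 168q. Since 168 = 42·4, r = 4·(42q), so 4 ∣ r; and since 168 = 8·21, r = 21·(8q), so 21 ∣ r.

(←) This fails: take r = 84. Both 4 ∣ 84 and 21 ∣ 84, yet 84 is not a multiple of 168 (since 84 = 0·168 + 84), so 168 ∤ 84.

Not equivalent: only (⇒) holds.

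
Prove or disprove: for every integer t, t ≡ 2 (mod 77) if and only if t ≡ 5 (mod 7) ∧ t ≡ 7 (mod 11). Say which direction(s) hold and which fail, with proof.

Neither implication holds.

(→) This fails: t = 2 gives 2 ≡ 2 (mod 77) but 2 ≡ 2 (mod 7), so the conjunction on the right does not hold.

(←) This fails: t = 40 satisfies both congruences on the right (40 ≡ 5 mod 7 and 40 ≡ 7 mod 11) yet 40 ≡ 40 (mod 77), not 2.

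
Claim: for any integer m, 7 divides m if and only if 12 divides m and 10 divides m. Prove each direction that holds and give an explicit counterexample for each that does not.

[⇒] This fails: take m = 7. Certainly 7 ∣ 7, but 12 ∤ 7.

[⇐] This fails: take m = 60. Both 12 ∣ 60 and 10 ∣ 60, yet 60 is not a multiple of 7 (since 60 = 8·7 + 4), so 7 ∤ 60.

Neither direction holds.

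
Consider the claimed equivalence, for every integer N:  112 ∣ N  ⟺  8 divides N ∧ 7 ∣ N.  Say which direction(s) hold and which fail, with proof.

Only the forward direction holds.

(⟹) If 112 ∣ N, write N = 112q. Since 112 = 14·8, N = 8·(14q), so 8 ∣ N; and since 112 = 16·7, N = 7·(16q), so 7 ∣ N.

(⟸) This fails: take N = 56. Both 8 ∣ 56 and 7 ∣ 56, yet 56 is not a multiple of 112 (since 56 = 0·112 + 56), so 112 ∤ 56.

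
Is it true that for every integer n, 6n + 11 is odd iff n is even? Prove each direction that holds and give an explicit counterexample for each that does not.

[⇒] This fails: take n = 7. Then 6n + 11 = 53, which is odd, yet n = 7 is odd, not even.

[⇐] Suppose n is even. Since 6 is even, 6n is even for every n, so 6n + 11 has the same parity as 11, which is odd. Hence 6n + 11 is odd.

Only the reverse direction holds.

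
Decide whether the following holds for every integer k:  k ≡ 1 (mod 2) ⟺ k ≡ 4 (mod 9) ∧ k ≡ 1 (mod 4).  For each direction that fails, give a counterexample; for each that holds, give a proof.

The forward direction fails; the converse holds.

[⇒] This fails: k = 1 gives 1 ≡ 1 (mod 2) but 1 ≡ 1 (mod 9), so the conjunction on the right does not hold.

[⇐] Conversely, if k ≡ 4 (mod 9) and k ≡ 1 (mod 4), then by the Chinese remainder theorem k ≡ 13 (mod 36). Since 13 ≡ 1 (mod 2) and 2 ∣ 36, we get k ≡ 1 (mod 2).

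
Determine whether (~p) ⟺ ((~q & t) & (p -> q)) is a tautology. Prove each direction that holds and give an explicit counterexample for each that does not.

Only the converse holds.

(⟹) This fails. Under t = F, q = F, p = F, the left side is true but the right side is false.

(⟸) Assume the antecedent. If t is true, the antecedent forces (t = T, q = F, p = F), and ~p holds there. If t is false, the antecedent cannot hold. Either way ~p holds.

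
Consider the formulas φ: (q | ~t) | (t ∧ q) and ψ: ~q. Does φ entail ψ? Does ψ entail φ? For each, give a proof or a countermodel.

Both directions fail.

[⇒] This fails. Under t = F, q = T, the left side is true but the right side is false.

[⇐] This fails. Under t = T, q = F, the left side is false but the right side is true.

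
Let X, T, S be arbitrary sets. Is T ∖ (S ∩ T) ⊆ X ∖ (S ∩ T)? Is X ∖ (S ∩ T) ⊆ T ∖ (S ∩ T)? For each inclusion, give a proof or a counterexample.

Both inclusions fail.

(⟹) This inclusion fails. Take X = ∅, T = {1}, S = ∅; then 1 ∈ T ∖ (S ∩ T) but 1 ∉ X ∖ (S ∩ T).

(⟸) This inclusion fails. Take X = {1}, T = ∅, S = ∅; then 1 ∈ X ∖ (S ∩ T) but 1 ∉ T ∖ (S ∩ T).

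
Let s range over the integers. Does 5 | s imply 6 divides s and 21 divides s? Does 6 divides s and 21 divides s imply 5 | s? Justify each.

Both directions fail.

(⟹) This fails: take s = 5. Certainly 5 ∣ 5, but 6 ∤ 5.

(⟸) This fails: take s = 42. Both 6 ∣ 42 and 21 ∣ 42, yet 42 is not a multiple of 5 (since 42 = 8·5 + 2), so 5 ∤ 42.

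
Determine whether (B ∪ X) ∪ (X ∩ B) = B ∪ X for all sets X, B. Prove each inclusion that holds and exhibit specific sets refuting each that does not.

The two sets are equal.

(⊆) Let x ∈ (B ∪ X) ∪ (X ∩ B). Then either x ∈ X and x ∉ B; or x ∈ B and x ∉ X; or x ∈ X ∩ B. In each case x ∈ B ∪ X, so (B ∪ X) ∪ (X ∩ B) ⊆ B ∪ X.

(⊇) Let x ∈ B ∪ X. Then either x ∈ X and x ∉ B; or x ∈ B and x ∉ X; or x ∈ X ∩ B. In each case x ∈ (B ∪ X) ∪ (X ∩ B), so B ∪ X ⊆ (B ∪ X) ∪ (X ∩ B).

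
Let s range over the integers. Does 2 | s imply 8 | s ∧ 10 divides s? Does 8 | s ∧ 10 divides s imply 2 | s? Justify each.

(→) This fails: take s = 2. Certainly 2 ∣ 2, but 8 ∤ 2.

(←) Suppose 8 ∣ s and 10 ∣ s. Any common multiple of 8 and 10 is a multiple of their lcm; here lcm(8, 10) = 8·10/gcd(8, 10) = 80/2 = 40, so 40 ∣ s. Since 2 ∣ 40, it follows that 2 ∣ s.

(⇒) fails; (⇐) holds.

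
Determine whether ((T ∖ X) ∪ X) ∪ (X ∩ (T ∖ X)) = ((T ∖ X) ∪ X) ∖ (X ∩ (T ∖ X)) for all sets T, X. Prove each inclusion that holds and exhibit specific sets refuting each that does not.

(⟸) Let x ∈ ((T ∖ X) ∪ X) ∖ (X ∩ (T ∖ X)). Then either x ∈ T and x ∉ X; or x ∈ X and x ∉ T; or x ∈ T ∩ X. In each case x ∈ ((T ∖ X) ∪ X) ∪ (X ∩ (T ∖ X)), so ((T ∖ X) ∪ X) ∖ (X ∩ (T ∖ X)) ⊆ ((T ∖ X) ∪ X) ∪ (X ∩ (T ∖ X)).

(⟹) Let x ∈ ((T ∖ X) ∪ X) ∪ (X ∩ (T ∖ X)). Then either x ∈ T and x ∉ X; or x ∈ X and x ∉ T; or x ∈ T ∩ X. In each case x ∈ ((T ∖ X) ∪ X) ∖ (X ∩ (T ∖ X)), so ((T ∖ X) ∪ X) ∪ (X ∩ (T ∖ X)) ⊆ ((T ∖ X) ∪ X) ∖ (X ∩ (T ∖ X)).

The two sets are equal.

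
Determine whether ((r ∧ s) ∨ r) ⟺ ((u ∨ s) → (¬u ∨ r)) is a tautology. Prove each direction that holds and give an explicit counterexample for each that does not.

Converse. This fails. Under r = F, u = F, s = F, the left side is false but the right side is true.

Forward direction. Assume the antecedent. If r is true, (u ∨ s) → (¬u ∨ r) reduces to true regardless of the other variables. If r is false, the antecedent cannot hold. Either way (u ∨ s) → (¬u ∨ r) holds.

Only the forward direction holds.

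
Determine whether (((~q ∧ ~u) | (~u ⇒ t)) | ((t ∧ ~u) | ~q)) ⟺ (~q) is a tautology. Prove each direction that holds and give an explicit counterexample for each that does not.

Not equivalent: only (⇐) holds.

(→) This fails. Under t = T, q = T, u = F, the left side is true but the right side is false.

(←) Assume the antecedent. If t is true, the consequent reduces to true regardless of the other variables. If t is false, the antecedent forces (t = F, q = F, u = F) or (t = F, q = F, u = T), and the consequent holds there. Either way the consequent holds.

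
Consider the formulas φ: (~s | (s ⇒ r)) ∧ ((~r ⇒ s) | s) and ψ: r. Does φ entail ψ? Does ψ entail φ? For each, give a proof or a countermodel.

(←) Assume the antecedent. If r is true, the consequent reduces to true regardless of the other variables. If r is false, the antecedent cannot hold. Either way the consequent holds.

(→) Assume the antecedent. If r is true, r reduces to true regardless of the other variables. If r is false, the antecedent cannot hold. Either way r holds.

Both directions hold.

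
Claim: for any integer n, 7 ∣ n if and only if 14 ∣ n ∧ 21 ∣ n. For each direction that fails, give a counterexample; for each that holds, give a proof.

Only the converse holds.

(→) This fails: take n = 7. Certainly 7 ∣ 7, but 14 ∤ 7.

(←) Suppose 14 ∣ n and 21 ∣ n. Any common multiple of 14 and 21 is a multiple of their lcm; here lcm(14, 21) = 14·21/gcd(14, 21) = 294/7 = 42, so 42 ∣ n. Since 7 ∣ 42, it follows that 7 ∣ n.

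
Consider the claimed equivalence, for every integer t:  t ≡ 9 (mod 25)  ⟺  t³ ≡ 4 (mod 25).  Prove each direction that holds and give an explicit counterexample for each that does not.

The biconditional holds.

(←) Suppose t³ ≡ 4 (mod 25). The only residue r in {0, …, 24} with r³ ≡ 4 (mod 25) is r = 9, so t ≡ 9 (mod 25).

(→) Suppose t ≡ 9 (mod 25). Write t = 25j + 9. Then (25j + 9)³ = 15625j³ + 16875j² + 6075j + 729 = 25(625j³ + 675j² + 243j + 29) + 4, so t³ ≡ 4 (mod 25).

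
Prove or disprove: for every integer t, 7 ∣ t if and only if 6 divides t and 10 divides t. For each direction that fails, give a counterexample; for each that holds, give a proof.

Neither direction holds.

(→) This fails: take t = 7. Certainly 7 ∣ 7, but 6 ∤ 7.

(←) This fails: take t = 30. Both 6 ∣ 30 and 10 ∣ 30, yet 30 is not a multiple of 7 (since 30 = 4·7 + 2), so 7 ∤ 30.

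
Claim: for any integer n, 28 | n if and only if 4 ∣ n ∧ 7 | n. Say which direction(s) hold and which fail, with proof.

The biconditional holds.

(←) Suppose 4 ∣ n and 7 ∣ n. Any common multiple of 4 and 7 is a multiple of their lcm; here gcd(4, 7) = 1, so lcm(4, 7) = 4·7 = 28, so 28 ∣ n.

(→) If 28 ∣ n, write n = 28q. Since 28 = 7·4, n = 4·(7q), so 4 ∣ n; and since 28 = 4·7, n = 7·(4q), so 7 ∣ n.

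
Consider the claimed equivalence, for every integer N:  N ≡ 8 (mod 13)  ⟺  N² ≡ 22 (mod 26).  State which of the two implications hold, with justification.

(⟹) This fails: take N = 8. Then 8 ≡ 8 (mod 13), but 8² = 64 ≡ 12 (mod 26), not 22.

(⟸) This fails: take N = 10. Then 10² = 100 ≡ 22 (mod 26), yet 10 ≡ 10 (mod 13), not 8.

Neither implication holds.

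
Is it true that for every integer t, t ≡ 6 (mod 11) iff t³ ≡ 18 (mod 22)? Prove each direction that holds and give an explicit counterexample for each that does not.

The forward direction fails; the converse holds.

(⇒) This fails: take t = 17. Then 17 ≡ 6 (mod 11), but 17³ = 4913 ≡ 7 (mod 22), not 18.

(⇐) Conversely, the residues r modulo 22 with r³ ≡ 18 (mod 22) are exactly {6}, and each is ≡ 6 (mod 11).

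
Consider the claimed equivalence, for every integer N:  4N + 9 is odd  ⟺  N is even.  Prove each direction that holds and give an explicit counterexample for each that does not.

[⇒] This fails: take N = 5. Then 4N + 9 = 29, which is odd, yet N = 5 is odd, not even.

[⇐] Suppose N is even. Since 4 is even, 4N is even for every N, so 4N + 9 has the same parity as 9, which is odd. Hence 4N + 9 is odd.

Not equivalent: only (⇐) holds.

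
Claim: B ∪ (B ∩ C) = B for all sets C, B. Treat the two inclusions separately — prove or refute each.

Both inclusions hold; the sets are equal.

(⟹) Let x ∈ B ∪ (B ∩ C). Then either x ∈ B and x ∉ C; or x ∈ C ∩ B. In each case x ∈ B, so B ∪ (B ∩ C) ⊆ B.

(⟸) Let x ∈ B. Then either x ∈ B and x ∉ C; or x ∈ C ∩ B. In each case x ∈ B ∪ (B ∩ C), so B ⊆ B ∪ (B ∩ C).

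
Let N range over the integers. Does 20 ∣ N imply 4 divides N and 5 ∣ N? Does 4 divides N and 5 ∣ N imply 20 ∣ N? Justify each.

(←) Suppose 4 ∣ N and 5 ∣ N. Any common multiple of 4 and 5 is a multiple of their lcm; here gcd(4, 5) = 1, so lcm(4, 5) = 4·5 = 20, so 20 ∣ N.

(→) If 20 ∣ N, write N = 20q. Since 20 = 5·4, N = 4·(5q), so 4 ∣ N; and since 20 = 4·5, N = 5·(4q), so 5 ∣ N.

Both directions hold; the statement is true.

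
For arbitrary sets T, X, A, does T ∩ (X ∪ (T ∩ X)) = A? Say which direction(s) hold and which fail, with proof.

(⟹) This inclusion fails. Take T = {1}, X = {1}, A = ∅; then 1 ∈ T ∩ (X ∪ (T ∩ X)) but 1 ∉ A.

(⟸) This inclusion fails. Take T = ∅, X = ∅, A = {1}; then 1 ∈ A but 1 ∉ T ∩ (X ∪ (T ∩ X)).

(⊆) fails and (⊇) fails.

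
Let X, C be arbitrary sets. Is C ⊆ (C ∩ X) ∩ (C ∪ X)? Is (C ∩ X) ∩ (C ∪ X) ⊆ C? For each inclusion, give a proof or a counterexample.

(⊆) This inclusion fails. Take X = ∅, C = {1}; then 1 ∈ C but 1 ∉ (C ∩ X) ∩ (C ∪ X).

(⊇) Let x ∈ (C ∩ X) ∩ (C ∪ X). Then x ∈ X ∩ C, from which x ∈ C.

Only the reverse inclusion holds.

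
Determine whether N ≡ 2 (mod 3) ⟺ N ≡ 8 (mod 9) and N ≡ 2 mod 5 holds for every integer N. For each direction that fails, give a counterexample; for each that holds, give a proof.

(⇒) fails; (⇐) holds.

(⟸) If N ≡ 8 (mod 9) and N ≡ 2 (mod 5), then by the Chinese remainder theorem N ≡ 17 (mod 45). Since 17 ≡ 2 (mod 3) and 3 ∣ 45, we get N ≡ 2 (mod 3).

(⟹) This fails: N = 32 gives 32 ≡ 2 (mod 3) but 32 ≡ 5 (mod 9), so the conjunction on the right does not hold.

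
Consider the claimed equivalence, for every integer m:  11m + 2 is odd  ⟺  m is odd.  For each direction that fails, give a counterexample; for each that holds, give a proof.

Equivalent; both directions hold.

Converse. Suppose m is odd; write m = 2j + 1. Then 11m + 2 = 11·(2j + 1) + 2 = 2·11j + 13, which is odd.

Forward direction. Suppose 11m + 2 is odd. Since 11 is odd, 11m and m have the same parity, so 11m + 2 ≡ m + 2 (mod 2). As 2 is even, 11m + 2 is odd exactly when m is odd. Thus m is odd.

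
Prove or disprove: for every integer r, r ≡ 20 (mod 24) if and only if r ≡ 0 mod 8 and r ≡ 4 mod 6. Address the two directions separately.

Forward direction. This fails: r = 20 gives 20 ≡ 20 (mod 24) but 20 ≡ 4 (mod 8), so the conjunction on the right does not hold.

Converse. This fails: r = 16 satisfies both congruences on the right (16 ≡ 0 mod 8 and 16 ≡ 4 mod 6) yet 16 ≡ 16 (mod 24), not 20.

Neither direction holds.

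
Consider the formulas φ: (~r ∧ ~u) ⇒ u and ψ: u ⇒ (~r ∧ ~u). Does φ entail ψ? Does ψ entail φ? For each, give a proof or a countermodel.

(⇒) This fails. Under r = F, u = T, the left side is true but the right side is false.

(⇐) This fails. Under r = F, u = F, the left side is false but the right side is true.

Neither direction holds.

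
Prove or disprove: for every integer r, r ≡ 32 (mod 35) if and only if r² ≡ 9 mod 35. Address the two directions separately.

(⟹) Suppose r ≡ 32 (mod 35). Write r = 35j + 32. Then (35j + 32)² = 1225j² + 2240j + 1024 = 35(35j² + 64j + 29) + 9, so r² ≡ 9 (mod 35).

(⟸) This fails: take r = 3. Then 3² = 9 ≡ 9 (mod 35), yet 3 ≡ 3 (mod 35), not 32.

(⇒) holds; (⇐) fails.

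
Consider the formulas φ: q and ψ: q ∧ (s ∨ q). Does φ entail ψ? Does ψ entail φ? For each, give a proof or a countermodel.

Both implications hold.

Forward direction. Assume the antecedent. If q is true, q ∧ (s ∨ q) reduces to true regardless of the other variables. If q is false, the antecedent cannot hold. Either way q ∧ (s ∨ q) holds.

Converse. Assume the antecedent. If q is true, q reduces to true regardless of the other variables. If q is false, the antecedent cannot hold. Either way q holds.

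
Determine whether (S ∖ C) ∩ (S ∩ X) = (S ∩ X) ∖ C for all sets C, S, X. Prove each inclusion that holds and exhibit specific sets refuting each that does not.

Forward inclusion. Let x ∈ (S ∖ C) ∩ (S ∩ X). Then x ∈ S ∩ X and x ∉ C, from which x ∈ (S ∩ X) ∖ C.

Reverse inclusion. Let x ∈ (S ∩ X) ∖ C. Then x ∈ S ∩ X and x ∉ C, from which x ∈ (S ∖ C) ∩ (S ∩ X).

Both inclusions hold.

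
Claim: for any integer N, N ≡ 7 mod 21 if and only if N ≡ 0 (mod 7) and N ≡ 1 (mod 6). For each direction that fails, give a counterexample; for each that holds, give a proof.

Not equivalent: only (⇐) holds.

(→) This fails: N = 28 gives 28 ≡ 7 (mod 21) but 28 ≡ 4 (mod 6), so the conjunction on the right does not hold.

(←) Conversely, if N ≡ 0 (mod 7) and N ≡ 1 (mod 6), then by the Chinese remainder theorem N ≡ 7 (mod 42). Since 7 ≡ 7 (mod 21) and 21 ∣ 42, we get N ≡ 7 (mod 21).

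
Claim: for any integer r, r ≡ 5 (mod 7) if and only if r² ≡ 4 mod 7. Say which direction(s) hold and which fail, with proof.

Only the forward implication holds.

Forward direction. Suppose r ≡ 5 (mod 7). Write r = 7j + 5. Then (7j + 5)² = 49j² + 70j + 25 = 7(7j² + 10j + 3) + 4, so r² ≡ 4 (mod 7).

Converse. This fails: take r = 2. Then 2² = 4 ≡ 4 (mod 7), yet 2 ≡ 2 (mod 7), not 5.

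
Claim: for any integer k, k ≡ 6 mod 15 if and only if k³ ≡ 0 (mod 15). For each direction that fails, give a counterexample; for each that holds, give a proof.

Neither direction holds.

(→) This fails: take k = 6. Then 6 ≡ 6 (mod 15), but 6³ = 216 ≡ 6 (mod 15), not 0.

(←) This fails: take k = 0. Then 0³ = 0 ≡ 0 (mod 15), yet 0 ≡ 0 (mod 15), not 6.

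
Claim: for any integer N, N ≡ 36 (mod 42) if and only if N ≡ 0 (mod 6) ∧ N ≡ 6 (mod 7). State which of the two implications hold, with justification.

Forward direction. This fails: N = 36 gives 36 ≡ 36 (mod 42) but 36 ≡ 1 (mod 7), so the conjunction on the right does not hold.

Converse. This fails: N = 6 satisfies both congruences on the right (6 ≡ 0 mod 6 and 6 ≡ 6 mod 7) yet 6 ≡ 6 (mod 42), not 36.

Both directions fail.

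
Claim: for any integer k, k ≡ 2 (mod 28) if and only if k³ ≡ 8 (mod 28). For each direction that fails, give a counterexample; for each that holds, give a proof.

Not equivalent: only (⇒) holds.

(⇒) Suppose k ≡ 2 (mod 28). Write k = 28j + 2. Then (28j + 2)³ = 21952j³ + 4704j² + 336j + 8 = 28(784j³ + 168j² + 12j) + 8, so k³ ≡ 8 (mod 28).

(⇐) This fails: take k = 4. Then 4³ = 64 ≡ 8 (mod 28), yet 4 ≡ 4 (mod 28), not 2.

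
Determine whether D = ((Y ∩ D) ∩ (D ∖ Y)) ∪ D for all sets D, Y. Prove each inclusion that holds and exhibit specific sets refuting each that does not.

The two sets are equal.

(⟹) Let x ∈ D. Then either x ∈ D and x ∉ Y; or x ∈ D ∩ Y. In each case x ∈ ((Y ∩ D) ∩ (D ∖ Y)) ∪ D, so D ⊆ ((Y ∩ D) ∩ (D ∖ Y)) ∪ D.

(⟸) Let x ∈ ((Y ∩ D) ∩ (D ∖ Y)) ∪ D. Then either x ∈ D and x ∉ Y; or x ∈ D ∩ Y. In each case x ∈ D, so ((Y ∩ D) ∩ (D ∖ Y)) ∪ D ⊆ D.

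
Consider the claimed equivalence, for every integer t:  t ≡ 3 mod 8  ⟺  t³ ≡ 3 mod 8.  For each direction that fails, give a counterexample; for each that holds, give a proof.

(⇒) Suppose t ≡ 3 mod 8. Write t = 8j + 3. Then (8j + 3)³ = 512j³ + 576j² + 216j + 27 = 8(64j³ + 72j² + 27j + 3) + 3, so t³ ≡ 3 (mod 8).

(⇐) Conversely, suppose t³ ≡ 3 (mod 8). The only residue r in {0, …, 7} with r³ ≡ 3 (mod 8) is r = 3, so t ≡ 3 (mod 8).

Both directions hold; the statement is true.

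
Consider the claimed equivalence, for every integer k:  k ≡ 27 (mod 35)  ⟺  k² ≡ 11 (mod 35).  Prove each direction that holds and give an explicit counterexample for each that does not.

(⟹) This fails: take k = 27. Then 27 ≡ 27 (mod 35), but 27² = 729 ≡ 29 (mod 35), not 11.

(⟸) This fails: take k = 9. Then 9² = 81 ≡ 11 (mod 35), yet 9 ≡ 9 (mod 35), not 27.

Both directions fail.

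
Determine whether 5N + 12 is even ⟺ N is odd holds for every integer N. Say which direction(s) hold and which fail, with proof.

(⇒) fails and (⇐) fails.

Forward direction. This fails: N = 0 gives 5N + 12 = 12, which is even, but 0 is even, not odd.

Converse. This also fails: N = 5 is odd, but 5N + 12 = 37 is odd, not even.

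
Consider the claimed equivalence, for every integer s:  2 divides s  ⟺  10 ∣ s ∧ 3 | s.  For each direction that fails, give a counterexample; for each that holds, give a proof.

[⇒] This fails: take s = 2. Certainly 2 ∣ 2, but 10 ∤ 2.

[⇐] Suppose 10 ∣ s and 3 ∣ s. Any common multiple of 10 and 3 is a multiple of their lcm; here gcd(10, 3) = 1, so lcm(10, 3) = 10·3 = 30, so 30 ∣ s. Since 2 ∣ 30, it follows that 2 ∣ s.

Not equivalent: only (⇐) holds.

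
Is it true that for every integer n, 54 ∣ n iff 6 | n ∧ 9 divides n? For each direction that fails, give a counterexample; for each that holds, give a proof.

Not equivalent: only (⇒) holds.

(→) If 54 ∣ n, write n = 54q. Since 54 = 9·6, n = 6·(9q), so 6 ∣ n; and since 54 = 6·9, n = 9·(6q), so 9 ∣ n.

(←) This fails: take n = 18. Both 6 ∣ 18 and 9 ∣ 18, yet 18 is not a multiple of 54 (since 18 = 0·54 + 18), so 54 ∤ 18.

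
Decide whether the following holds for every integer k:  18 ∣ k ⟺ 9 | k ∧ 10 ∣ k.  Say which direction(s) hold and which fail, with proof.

(⇒) fails; (⇐) holds.

(⟹) This fails: take k = 18. Certainly 18 ∣ 18, but 10 ∤ 18.

(⟸) Suppose 9 ∣ k and 10 ∣ k. Any common multiple of 9 and 10 is a multiple of their lcm; here gcd(9, 10) = 1, so lcm(9, 10) = 9·10 = 90, so 90 ∣ k. Since 18 ∣ 90, it follows that 18 ∣ k.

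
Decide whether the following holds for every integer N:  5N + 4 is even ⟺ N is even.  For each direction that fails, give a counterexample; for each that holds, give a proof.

Forward direction. Suppose 5N + 4 is even. Since 5 is odd, 5N and N have the same parity, so 5N + 4 ≡ N + 4 (mod 2). As 4 is even, 5N + 4 is even exactly when N is even. Thus N is even.

Converse. Suppose N is even; write N = 2j. Then 5N + 4 = 5·(2j) + 4 = 2·5j + 4, which is even.

The biconditional holds.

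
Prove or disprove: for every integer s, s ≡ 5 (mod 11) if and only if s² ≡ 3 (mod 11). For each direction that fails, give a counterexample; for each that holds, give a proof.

(⟸) This fails: take s = 6. Then 6² = 36 ≡ 3 (mod 11), yet 6 ≡ 6 (mod 11), not 5.

(⟹) Suppose s ≡ 5 (mod 11). Write s = 11j + 5. Then (11j + 5)² = 121j² + 110j + 25 = 11(11j² + 10j + 2) + 3, so s² ≡ 3 (mod 11).

Only the forward implication holds.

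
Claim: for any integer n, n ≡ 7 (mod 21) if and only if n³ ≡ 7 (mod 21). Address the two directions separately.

Both implications hold.

[⇒] Suppose n ≡ 7 (mod 21). Write n = 21j + 7. Then (21j + 7)³ = 9261j³ + 9261j² + 3087j + 343 = 21(441j³ + 441j² + 147j + 16) + 7, so n³ ≡ 7 (mod 21).

[⇐] Conversely, suppose n³ ≡ 7 (mod 21). The only residue r in {0, …, 20} with r³ ≡ 7 (mod 21) is r = 7, so n ≡ 7 (mod 21).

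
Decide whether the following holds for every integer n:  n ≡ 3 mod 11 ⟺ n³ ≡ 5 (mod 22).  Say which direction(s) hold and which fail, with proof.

Only the converse holds.

(⟹) This fails: take n = 14. Then 14 ≡ 3 (mod 11), but 14³ = 2744 ≡ 16 (mod 22), not 5.

(⟸) Conversely, the residues r modulo 22 with r³ ≡ 5 (mod 22) are exactly {3}, and each is ≡ 3 (mod 11).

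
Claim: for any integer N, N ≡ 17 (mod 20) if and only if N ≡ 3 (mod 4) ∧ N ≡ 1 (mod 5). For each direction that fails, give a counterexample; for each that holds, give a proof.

Neither direction holds.

(→) This fails: N = 17 gives 17 ≡ 17 (mod 20) but 17 ≡ 1 (mod 4), so the conjunction on the right does not hold.

(←) This fails: N = 11 satisfies both congruences on the right (11 ≡ 3 mod 4 and 11 ≡ 1 mod 5) yet 11 ≡ 11 (mod 20), not 17.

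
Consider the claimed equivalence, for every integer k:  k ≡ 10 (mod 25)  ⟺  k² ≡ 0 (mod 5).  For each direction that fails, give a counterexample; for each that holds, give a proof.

(⇒) holds; (⇐) fails.

Forward direction. Suppose k ≡ 10 (mod 25). Then k² ≡ 10² = 100 (mod 25), and since 5 ∣ 25, also k² ≡ 0 (mod 5).

Converse. This fails: take k = 0. Then 0² = 0 ≡ 0 (mod 5), yet 0 ≡ 0 (mod 25), not 10.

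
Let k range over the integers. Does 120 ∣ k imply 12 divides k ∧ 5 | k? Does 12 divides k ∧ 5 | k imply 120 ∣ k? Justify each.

Only the forward implication holds.

(→) If 120 ∣ k, write k = 120q. Since 120 = 10·12, k = 12·(10q), so 12 ∣ k; and since 120 = 24·5, k = 5·(24q), so 5 ∣ k.

(←) This fails: take k = 60. Both 12 ∣ 60 and 5 ∣ 60, yet 60 is not a multiple of 120 (since 60 = 0·120 + 60), so 120 ∤ 60.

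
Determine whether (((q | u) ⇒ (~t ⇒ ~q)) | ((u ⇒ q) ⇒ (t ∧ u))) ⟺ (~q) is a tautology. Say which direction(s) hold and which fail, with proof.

(⇒) fails; (⇐) holds.

[⇒] This fails. Under u = F, t = T, q = T, the left side is true but the right side is false.

[⇐] Assume the antecedent. If u is true, the antecedent forces (u = T, t = F, q = F) or (u = T, t = T, q = F), and the consequent holds there. If u is false, the antecedent forces (u = F, t = F, q = F) or (u = F, t = T, q = F), and the consequent holds there. Either way the consequent holds.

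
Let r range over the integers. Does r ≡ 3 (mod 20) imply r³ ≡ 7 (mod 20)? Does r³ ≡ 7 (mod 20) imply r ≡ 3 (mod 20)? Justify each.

[⇒] Suppose r ≡ 3 (mod 20). Write r = 20j + 3. Then (20j + 3)³ = 8000j³ + 3600j² + 540j + 27 = 20(400j³ + 180j² + 27j + 1) + 7, so r³ ≡ 7 (mod 20).

[⇐] Conversely, suppose r³ ≡ 7 (mod 20). The only residue r in {0, …, 19} with r³ ≡ 7 (mod 20) is r = 3, so r ≡ 3 (mod 20).

The biconditional holds.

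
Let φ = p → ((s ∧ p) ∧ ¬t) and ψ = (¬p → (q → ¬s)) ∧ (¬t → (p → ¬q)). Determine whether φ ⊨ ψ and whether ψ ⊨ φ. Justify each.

(⇒) fails and (⇐) fails.

(⟹) This fails. Under s = T, t = F, q = T, p = F, the left side is true but the right side is false.

(⟸) This fails. Under s = F, t = F, q = F, p = T, the left side is false but the right side is true.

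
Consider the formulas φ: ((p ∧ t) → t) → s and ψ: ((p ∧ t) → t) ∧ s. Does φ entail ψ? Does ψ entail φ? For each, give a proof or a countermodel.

[⇒] Assume the antecedent. If t is true, the antecedent forces (t = T, s = T, p = F) or (t = T, s = T, p = T), and ((p ∧ t) → t) ∧ s holds there. If t is false, the antecedent forces (t = F, s = T, p = F) or (t = F, s = T, p = T), and ((p ∧ t) → t) ∧ s holds there. Either way ((p ∧ t) → t) ∧ s holds.

[⇐] Assume the antecedent. If t is true, the antecedent forces (t = T, s = T, p = F) or (t = T, s = T, p = T), and ((p ∧ t) → t) → s holds there. If t is false, the antecedent forces (t = F, s = T, p = F) or (t = F, s = T, p = T), and ((p ∧ t) → t) → s holds there. Either way ((p ∧ t) → t) → s holds.

Both directions hold; the statement is true.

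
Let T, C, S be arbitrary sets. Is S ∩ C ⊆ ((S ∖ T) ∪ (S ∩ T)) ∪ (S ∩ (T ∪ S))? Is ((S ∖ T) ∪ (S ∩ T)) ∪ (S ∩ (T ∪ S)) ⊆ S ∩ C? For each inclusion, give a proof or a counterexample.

Reverse inclusion. This inclusion fails. Take T = ∅, C = ∅, S = {1}; then 1 ∈ ((S ∖ T) ∪ (S ∩ T)) ∪ (S ∩ (T ∪ S)) but 1 ∉ S ∩ C.

Forward inclusion. Let x ∈ S ∩ C. Then either x ∈ C ∩ S and x ∉ T; or x ∈ T ∩ C ∩ S. In each case x ∈ ((S ∖ T) ∪ (S ∩ T)) ∪ (S ∩ (T ∪ S)), so S ∩ C ⊆ ((S ∖ T) ∪ (S ∩ T)) ∪ (S ∩ (T ∪ S)).

(⊆) holds; (⊇) fails.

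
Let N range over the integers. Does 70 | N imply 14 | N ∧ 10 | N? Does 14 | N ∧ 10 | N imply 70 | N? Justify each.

Converse. Suppose 14 ∣ N and 10 ∣ N. Any common multiple of 14 and 10 is a multiple of their lcm; here lcm(14, 10) = 14·10/gcd(14, 10) = 140/2 = 70, so 70 ∣ N.

Forward direction. If 70 ∣ N, write N = 70q. Since 70 = 5·14, N = 14·(5q), so 14 ∣ N; and since 70 = 7·10, N = 10·(7q), so 10 ∣ N.

Both directions hold; the statement is true.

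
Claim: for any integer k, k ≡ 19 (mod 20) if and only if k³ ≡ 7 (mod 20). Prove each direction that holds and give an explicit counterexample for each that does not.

Neither direction holds.

(⇒) This fails: take k = 19. Then 19 ≡ 19 (mod 20), but 19³ = 6859 ≡ 19 (mod 20), not 7.

(⇐) This fails: take k = 3. Then 3³ = 27 ≡ 7 (mod 20), yet 3 ≡ 3 (mod 20), not 19.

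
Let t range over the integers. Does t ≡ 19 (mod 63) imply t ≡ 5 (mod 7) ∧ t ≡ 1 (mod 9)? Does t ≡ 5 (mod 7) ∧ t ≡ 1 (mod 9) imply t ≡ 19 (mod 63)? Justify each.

(⟹) Suppose t ≡ 19 (mod 63); write t = 63j + 19. Since 7 ∣ 63, reducing mod 7 gives t ≡ 19 ≡ 5 (mod 7); since 9 ∣ 63, reducing mod 9 gives t ≡ 19 ≡ 1 (mod 9).

(⟸) Conversely, if t ≡ 5 (mod 7) and t ≡ 1 (mod 9), then by the Chinese remainder theorem t ≡ 19 (mod 63). This is exactly t ≡ 19 (mod 63).

Equivalent; both directions hold.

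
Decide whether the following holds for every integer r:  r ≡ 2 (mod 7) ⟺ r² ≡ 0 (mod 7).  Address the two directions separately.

Neither implication holds.

[⇒] This fails: take r = 2. Then 2 ≡ 2 (mod 7), but 2² = 4 ≡ 4 (mod 7), not 0.

[⇐] This fails: take r = 0. Then 0² = 0 ≡ 0 (mod 7), yet 0 ≡ 0 (mod 7), not 2.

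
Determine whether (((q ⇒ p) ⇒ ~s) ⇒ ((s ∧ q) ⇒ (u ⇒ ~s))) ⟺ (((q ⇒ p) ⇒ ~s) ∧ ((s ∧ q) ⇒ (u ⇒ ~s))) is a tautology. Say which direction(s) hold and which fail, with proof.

(⇒) This fails. Under s = T, q = F, u = F, p = F, the left side is true but the right side is false.

(⇐) Assume the antecedent. If s is true, the antecedent forces (s = T, q = T, u = F, p = F), and the consequent holds there. If s is false, the consequent reduces to true regardless of the other variables. Either way the consequent holds.

Only the converse holds.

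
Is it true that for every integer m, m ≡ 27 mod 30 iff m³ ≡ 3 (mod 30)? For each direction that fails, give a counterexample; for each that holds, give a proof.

Both directions hold; the statement is true.

[⇐] Suppose m³ ≡ 3 (mod 30). The only residue r in {0, …, 29} with r³ ≡ 3 (mod 30) is r = 27, so m ≡ 27 (mod 30).

[⇒] Suppose m ≡ 27 mod 30. Write m = 30j + 27. Then (30j + 27)³ = 27000j³ + 72900j² + 65610j + 19683 = 30(900j³ + 2430j² + 2187j + 656) + 3, so m³ ≡ 3 (mod 30).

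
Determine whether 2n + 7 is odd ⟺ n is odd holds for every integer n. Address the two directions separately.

Only the reverse direction holds.

Forward direction. This fails: take n = 4. Then 2n + 7 = 15, which is odd, yet n = 4 is even, not odd.

Converse. Suppose n is odd. Since 2 is even, 2n is even for every n, so 2n + 7 has the same parity as 7, which is odd. Hence 2n + 7 is odd.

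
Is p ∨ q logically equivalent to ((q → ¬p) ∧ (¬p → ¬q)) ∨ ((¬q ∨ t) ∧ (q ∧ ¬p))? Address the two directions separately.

(⇒) fails and (⇐) fails.

Forward direction. This fails. Under p = F, t = F, q = T, the left side is true but the right side is false.

Converse. This fails. Under p = F, t = F, q = F, the left side is false but the right side is true.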